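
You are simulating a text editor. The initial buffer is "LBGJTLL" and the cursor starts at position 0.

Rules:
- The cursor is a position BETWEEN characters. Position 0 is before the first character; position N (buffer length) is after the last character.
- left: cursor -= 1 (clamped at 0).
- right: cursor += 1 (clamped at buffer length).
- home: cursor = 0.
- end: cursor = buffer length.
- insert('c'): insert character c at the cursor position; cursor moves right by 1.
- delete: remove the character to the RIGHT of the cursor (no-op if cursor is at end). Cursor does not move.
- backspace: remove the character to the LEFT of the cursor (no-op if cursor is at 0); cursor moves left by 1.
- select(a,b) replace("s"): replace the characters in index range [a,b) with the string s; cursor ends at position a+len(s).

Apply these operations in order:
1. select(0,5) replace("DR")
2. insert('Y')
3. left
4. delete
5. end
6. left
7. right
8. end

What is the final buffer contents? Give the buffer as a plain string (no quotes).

After op 1 (select(0,5) replace("DR")): buf='DRLL' cursor=2
After op 2 (insert('Y')): buf='DRYLL' cursor=3
After op 3 (left): buf='DRYLL' cursor=2
After op 4 (delete): buf='DRLL' cursor=2
After op 5 (end): buf='DRLL' cursor=4
After op 6 (left): buf='DRLL' cursor=3
After op 7 (right): buf='DRLL' cursor=4
After op 8 (end): buf='DRLL' cursor=4

Answer: DRLL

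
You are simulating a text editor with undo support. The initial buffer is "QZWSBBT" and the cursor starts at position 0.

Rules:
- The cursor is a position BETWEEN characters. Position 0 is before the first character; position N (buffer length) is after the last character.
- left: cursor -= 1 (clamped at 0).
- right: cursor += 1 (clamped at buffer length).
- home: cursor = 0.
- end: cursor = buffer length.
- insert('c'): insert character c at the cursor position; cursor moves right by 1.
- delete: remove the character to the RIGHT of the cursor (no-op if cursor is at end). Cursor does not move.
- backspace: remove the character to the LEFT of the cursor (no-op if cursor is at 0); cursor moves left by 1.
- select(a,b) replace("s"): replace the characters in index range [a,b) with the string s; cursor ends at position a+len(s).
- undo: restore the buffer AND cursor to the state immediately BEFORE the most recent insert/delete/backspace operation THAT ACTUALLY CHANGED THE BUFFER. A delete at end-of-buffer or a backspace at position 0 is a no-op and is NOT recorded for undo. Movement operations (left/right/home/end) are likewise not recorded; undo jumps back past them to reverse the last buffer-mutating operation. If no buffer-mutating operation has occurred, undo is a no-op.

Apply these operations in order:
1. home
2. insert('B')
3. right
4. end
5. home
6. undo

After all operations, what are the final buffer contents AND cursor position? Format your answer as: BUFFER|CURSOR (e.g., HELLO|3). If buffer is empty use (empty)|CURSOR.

Answer: QZWSBBT|0

Derivation:
After op 1 (home): buf='QZWSBBT' cursor=0
After op 2 (insert('B')): buf='BQZWSBBT' cursor=1
After op 3 (right): buf='BQZWSBBT' cursor=2
After op 4 (end): buf='BQZWSBBT' cursor=8
After op 5 (home): buf='BQZWSBBT' cursor=0
After op 6 (undo): buf='QZWSBBT' cursor=0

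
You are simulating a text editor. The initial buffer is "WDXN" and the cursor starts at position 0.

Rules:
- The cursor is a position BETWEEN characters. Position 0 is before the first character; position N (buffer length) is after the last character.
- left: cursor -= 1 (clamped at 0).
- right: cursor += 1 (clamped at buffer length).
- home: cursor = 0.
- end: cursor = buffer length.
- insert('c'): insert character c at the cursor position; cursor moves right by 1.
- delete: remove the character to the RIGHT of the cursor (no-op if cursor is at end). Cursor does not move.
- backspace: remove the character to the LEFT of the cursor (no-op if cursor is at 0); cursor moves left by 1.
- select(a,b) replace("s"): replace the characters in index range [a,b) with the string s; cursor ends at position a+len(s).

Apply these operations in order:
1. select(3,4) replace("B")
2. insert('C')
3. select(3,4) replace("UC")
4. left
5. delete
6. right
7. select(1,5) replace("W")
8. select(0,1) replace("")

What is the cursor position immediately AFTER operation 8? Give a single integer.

Answer: 0

Derivation:
After op 1 (select(3,4) replace("B")): buf='WDXB' cursor=4
After op 2 (insert('C')): buf='WDXBC' cursor=5
After op 3 (select(3,4) replace("UC")): buf='WDXUCC' cursor=5
After op 4 (left): buf='WDXUCC' cursor=4
After op 5 (delete): buf='WDXUC' cursor=4
After op 6 (right): buf='WDXUC' cursor=5
After op 7 (select(1,5) replace("W")): buf='WW' cursor=2
After op 8 (select(0,1) replace("")): buf='W' cursor=0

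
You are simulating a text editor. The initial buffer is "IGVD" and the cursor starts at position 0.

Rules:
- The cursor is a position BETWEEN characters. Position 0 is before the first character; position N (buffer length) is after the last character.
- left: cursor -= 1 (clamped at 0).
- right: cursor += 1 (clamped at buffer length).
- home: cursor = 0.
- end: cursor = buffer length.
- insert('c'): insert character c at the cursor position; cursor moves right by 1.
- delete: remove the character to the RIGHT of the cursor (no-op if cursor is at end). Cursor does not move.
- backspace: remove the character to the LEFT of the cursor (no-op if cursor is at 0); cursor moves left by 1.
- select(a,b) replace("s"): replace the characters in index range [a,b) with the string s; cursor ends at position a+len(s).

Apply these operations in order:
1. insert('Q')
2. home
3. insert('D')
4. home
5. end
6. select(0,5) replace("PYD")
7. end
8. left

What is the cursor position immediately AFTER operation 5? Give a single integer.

After op 1 (insert('Q')): buf='QIGVD' cursor=1
After op 2 (home): buf='QIGVD' cursor=0
After op 3 (insert('D')): buf='DQIGVD' cursor=1
After op 4 (home): buf='DQIGVD' cursor=0
After op 5 (end): buf='DQIGVD' cursor=6

Answer: 6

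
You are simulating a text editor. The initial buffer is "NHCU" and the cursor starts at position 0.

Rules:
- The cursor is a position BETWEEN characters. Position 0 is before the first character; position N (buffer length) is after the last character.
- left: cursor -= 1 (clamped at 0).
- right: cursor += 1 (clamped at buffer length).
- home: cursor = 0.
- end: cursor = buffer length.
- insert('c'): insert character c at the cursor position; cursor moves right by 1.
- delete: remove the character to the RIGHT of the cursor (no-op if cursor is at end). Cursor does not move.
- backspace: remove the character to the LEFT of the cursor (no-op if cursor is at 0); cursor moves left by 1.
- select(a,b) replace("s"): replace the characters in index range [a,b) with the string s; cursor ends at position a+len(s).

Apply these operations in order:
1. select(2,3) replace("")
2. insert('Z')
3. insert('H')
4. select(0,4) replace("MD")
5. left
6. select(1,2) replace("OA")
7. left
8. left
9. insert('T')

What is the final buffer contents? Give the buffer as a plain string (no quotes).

After op 1 (select(2,3) replace("")): buf='NHU' cursor=2
After op 2 (insert('Z')): buf='NHZU' cursor=3
After op 3 (insert('H')): buf='NHZHU' cursor=4
After op 4 (select(0,4) replace("MD")): buf='MDU' cursor=2
After op 5 (left): buf='MDU' cursor=1
After op 6 (select(1,2) replace("OA")): buf='MOAU' cursor=3
After op 7 (left): buf='MOAU' cursor=2
After op 8 (left): buf='MOAU' cursor=1
After op 9 (insert('T')): buf='MTOAU' cursor=2

Answer: MTOAU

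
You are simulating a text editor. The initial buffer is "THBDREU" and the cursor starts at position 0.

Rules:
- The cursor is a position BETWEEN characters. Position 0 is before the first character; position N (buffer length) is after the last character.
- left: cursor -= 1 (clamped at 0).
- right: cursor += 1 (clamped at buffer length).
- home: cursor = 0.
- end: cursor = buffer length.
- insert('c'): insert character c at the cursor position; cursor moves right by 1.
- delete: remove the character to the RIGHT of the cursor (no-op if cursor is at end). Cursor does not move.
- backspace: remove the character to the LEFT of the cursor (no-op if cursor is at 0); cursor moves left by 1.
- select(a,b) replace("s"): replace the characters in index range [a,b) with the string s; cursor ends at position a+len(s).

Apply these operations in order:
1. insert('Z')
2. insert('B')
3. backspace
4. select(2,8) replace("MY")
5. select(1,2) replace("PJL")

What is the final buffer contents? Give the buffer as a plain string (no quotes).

After op 1 (insert('Z')): buf='ZTHBDREU' cursor=1
After op 2 (insert('B')): buf='ZBTHBDREU' cursor=2
After op 3 (backspace): buf='ZTHBDREU' cursor=1
After op 4 (select(2,8) replace("MY")): buf='ZTMY' cursor=4
After op 5 (select(1,2) replace("PJL")): buf='ZPJLMY' cursor=4

Answer: ZPJLMY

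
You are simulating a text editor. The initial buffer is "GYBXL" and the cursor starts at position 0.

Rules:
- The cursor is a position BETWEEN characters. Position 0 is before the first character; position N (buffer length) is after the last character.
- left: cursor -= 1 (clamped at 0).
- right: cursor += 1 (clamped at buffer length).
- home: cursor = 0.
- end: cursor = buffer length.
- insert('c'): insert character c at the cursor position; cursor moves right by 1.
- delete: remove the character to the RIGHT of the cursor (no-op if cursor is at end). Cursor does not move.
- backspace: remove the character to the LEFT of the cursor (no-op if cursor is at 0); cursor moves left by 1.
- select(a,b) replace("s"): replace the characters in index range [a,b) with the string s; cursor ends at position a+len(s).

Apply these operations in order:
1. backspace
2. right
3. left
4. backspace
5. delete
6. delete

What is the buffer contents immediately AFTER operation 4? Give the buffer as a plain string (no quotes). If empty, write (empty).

After op 1 (backspace): buf='GYBXL' cursor=0
After op 2 (right): buf='GYBXL' cursor=1
After op 3 (left): buf='GYBXL' cursor=0
After op 4 (backspace): buf='GYBXL' cursor=0

Answer: GYBXL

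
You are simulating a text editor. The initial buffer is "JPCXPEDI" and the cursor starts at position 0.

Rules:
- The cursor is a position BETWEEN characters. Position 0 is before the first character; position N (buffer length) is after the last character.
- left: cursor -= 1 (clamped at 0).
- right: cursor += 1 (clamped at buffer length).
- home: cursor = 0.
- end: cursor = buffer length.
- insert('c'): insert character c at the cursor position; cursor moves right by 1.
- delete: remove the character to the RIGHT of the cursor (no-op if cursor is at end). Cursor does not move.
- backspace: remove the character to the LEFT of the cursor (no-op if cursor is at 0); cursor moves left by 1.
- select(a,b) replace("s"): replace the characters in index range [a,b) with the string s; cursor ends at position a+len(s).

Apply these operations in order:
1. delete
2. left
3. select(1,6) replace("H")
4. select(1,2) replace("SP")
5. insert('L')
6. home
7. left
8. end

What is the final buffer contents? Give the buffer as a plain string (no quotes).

After op 1 (delete): buf='PCXPEDI' cursor=0
After op 2 (left): buf='PCXPEDI' cursor=0
After op 3 (select(1,6) replace("H")): buf='PHI' cursor=2
After op 4 (select(1,2) replace("SP")): buf='PSPI' cursor=3
After op 5 (insert('L')): buf='PSPLI' cursor=4
After op 6 (home): buf='PSPLI' cursor=0
After op 7 (left): buf='PSPLI' cursor=0
After op 8 (end): buf='PSPLI' cursor=5

Answer: PSPLI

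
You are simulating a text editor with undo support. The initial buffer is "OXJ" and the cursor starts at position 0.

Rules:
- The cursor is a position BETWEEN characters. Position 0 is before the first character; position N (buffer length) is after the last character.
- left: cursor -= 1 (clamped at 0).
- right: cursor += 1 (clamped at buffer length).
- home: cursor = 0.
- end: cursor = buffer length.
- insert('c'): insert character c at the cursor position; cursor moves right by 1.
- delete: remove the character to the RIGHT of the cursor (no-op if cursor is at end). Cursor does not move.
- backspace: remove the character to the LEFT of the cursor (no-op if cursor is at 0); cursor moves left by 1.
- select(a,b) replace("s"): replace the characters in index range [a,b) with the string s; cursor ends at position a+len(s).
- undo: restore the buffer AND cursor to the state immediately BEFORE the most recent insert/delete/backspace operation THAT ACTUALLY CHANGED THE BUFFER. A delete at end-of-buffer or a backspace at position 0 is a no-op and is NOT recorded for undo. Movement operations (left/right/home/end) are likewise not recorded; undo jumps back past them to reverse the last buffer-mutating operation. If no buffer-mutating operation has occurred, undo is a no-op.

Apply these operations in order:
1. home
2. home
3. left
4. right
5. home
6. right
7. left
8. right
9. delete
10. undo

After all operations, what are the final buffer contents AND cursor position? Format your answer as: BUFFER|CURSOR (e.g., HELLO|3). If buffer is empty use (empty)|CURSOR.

After op 1 (home): buf='OXJ' cursor=0
After op 2 (home): buf='OXJ' cursor=0
After op 3 (left): buf='OXJ' cursor=0
After op 4 (right): buf='OXJ' cursor=1
After op 5 (home): buf='OXJ' cursor=0
After op 6 (right): buf='OXJ' cursor=1
After op 7 (left): buf='OXJ' cursor=0
After op 8 (right): buf='OXJ' cursor=1
After op 9 (delete): buf='OJ' cursor=1
After op 10 (undo): buf='OXJ' cursor=1

Answer: OXJ|1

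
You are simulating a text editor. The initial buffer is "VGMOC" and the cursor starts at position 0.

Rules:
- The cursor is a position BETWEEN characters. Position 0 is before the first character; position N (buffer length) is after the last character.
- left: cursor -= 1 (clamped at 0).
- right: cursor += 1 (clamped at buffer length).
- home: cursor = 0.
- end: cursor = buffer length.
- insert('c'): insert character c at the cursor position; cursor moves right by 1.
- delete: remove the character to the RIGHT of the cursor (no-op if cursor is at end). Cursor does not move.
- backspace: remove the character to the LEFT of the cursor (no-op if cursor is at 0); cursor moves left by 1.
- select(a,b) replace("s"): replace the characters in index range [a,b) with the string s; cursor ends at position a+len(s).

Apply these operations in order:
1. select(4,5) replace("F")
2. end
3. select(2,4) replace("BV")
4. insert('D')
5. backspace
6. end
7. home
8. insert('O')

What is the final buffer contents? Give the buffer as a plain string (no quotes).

Answer: OVGBVF

Derivation:
After op 1 (select(4,5) replace("F")): buf='VGMOF' cursor=5
After op 2 (end): buf='VGMOF' cursor=5
After op 3 (select(2,4) replace("BV")): buf='VGBVF' cursor=4
After op 4 (insert('D')): buf='VGBVDF' cursor=5
After op 5 (backspace): buf='VGBVF' cursor=4
After op 6 (end): buf='VGBVF' cursor=5
After op 7 (home): buf='VGBVF' cursor=0
After op 8 (insert('O')): buf='OVGBVF' cursor=1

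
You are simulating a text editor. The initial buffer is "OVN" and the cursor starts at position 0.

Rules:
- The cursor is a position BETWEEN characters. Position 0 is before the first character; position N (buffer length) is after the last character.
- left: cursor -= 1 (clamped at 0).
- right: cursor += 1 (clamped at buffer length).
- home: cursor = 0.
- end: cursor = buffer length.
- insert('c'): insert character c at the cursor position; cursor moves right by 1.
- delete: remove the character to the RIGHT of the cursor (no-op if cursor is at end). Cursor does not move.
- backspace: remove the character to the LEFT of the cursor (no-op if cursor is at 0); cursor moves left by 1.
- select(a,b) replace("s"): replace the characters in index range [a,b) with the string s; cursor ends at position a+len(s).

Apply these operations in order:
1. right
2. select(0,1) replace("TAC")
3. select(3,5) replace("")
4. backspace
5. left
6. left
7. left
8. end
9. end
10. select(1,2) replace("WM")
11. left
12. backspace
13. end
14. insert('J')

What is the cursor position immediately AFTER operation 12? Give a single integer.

Answer: 1

Derivation:
After op 1 (right): buf='OVN' cursor=1
After op 2 (select(0,1) replace("TAC")): buf='TACVN' cursor=3
After op 3 (select(3,5) replace("")): buf='TAC' cursor=3
After op 4 (backspace): buf='TA' cursor=2
After op 5 (left): buf='TA' cursor=1
After op 6 (left): buf='TA' cursor=0
After op 7 (left): buf='TA' cursor=0
After op 8 (end): buf='TA' cursor=2
After op 9 (end): buf='TA' cursor=2
After op 10 (select(1,2) replace("WM")): buf='TWM' cursor=3
After op 11 (left): buf='TWM' cursor=2
After op 12 (backspace): buf='TM' cursor=1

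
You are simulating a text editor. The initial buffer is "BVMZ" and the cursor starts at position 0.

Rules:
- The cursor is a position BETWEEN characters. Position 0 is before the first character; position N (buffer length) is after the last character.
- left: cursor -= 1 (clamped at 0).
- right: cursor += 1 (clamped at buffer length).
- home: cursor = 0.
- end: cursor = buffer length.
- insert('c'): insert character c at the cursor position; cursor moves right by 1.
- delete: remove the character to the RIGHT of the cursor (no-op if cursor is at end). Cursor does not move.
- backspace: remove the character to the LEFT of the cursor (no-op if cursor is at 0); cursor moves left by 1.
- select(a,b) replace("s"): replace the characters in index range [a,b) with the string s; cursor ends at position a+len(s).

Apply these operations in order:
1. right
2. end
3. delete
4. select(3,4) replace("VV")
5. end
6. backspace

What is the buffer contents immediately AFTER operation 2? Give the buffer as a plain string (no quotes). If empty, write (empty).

Answer: BVMZ

Derivation:
After op 1 (right): buf='BVMZ' cursor=1
After op 2 (end): buf='BVMZ' cursor=4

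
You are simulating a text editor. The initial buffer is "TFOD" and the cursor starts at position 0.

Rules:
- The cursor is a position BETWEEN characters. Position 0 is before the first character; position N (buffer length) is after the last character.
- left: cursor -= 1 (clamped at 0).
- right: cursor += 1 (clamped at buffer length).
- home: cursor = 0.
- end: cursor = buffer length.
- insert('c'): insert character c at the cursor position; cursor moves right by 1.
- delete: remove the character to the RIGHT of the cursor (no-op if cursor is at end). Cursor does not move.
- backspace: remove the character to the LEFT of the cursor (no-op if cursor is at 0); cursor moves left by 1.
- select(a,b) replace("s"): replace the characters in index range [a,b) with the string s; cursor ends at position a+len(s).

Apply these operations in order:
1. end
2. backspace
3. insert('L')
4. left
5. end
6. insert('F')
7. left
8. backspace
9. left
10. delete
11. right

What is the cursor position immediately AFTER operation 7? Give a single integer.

After op 1 (end): buf='TFOD' cursor=4
After op 2 (backspace): buf='TFO' cursor=3
After op 3 (insert('L')): buf='TFOL' cursor=4
After op 4 (left): buf='TFOL' cursor=3
After op 5 (end): buf='TFOL' cursor=4
After op 6 (insert('F')): buf='TFOLF' cursor=5
After op 7 (left): buf='TFOLF' cursor=4

Answer: 4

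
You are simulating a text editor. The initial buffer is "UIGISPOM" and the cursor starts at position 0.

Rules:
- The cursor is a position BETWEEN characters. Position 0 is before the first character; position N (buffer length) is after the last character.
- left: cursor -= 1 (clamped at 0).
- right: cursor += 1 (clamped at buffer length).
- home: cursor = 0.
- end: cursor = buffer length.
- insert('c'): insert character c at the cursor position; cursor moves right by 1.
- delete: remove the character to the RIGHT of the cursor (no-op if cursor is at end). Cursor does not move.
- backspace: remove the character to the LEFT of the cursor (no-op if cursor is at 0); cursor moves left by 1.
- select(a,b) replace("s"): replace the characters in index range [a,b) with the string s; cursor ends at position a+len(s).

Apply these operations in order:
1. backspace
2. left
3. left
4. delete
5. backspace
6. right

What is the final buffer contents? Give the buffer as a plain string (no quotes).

After op 1 (backspace): buf='UIGISPOM' cursor=0
After op 2 (left): buf='UIGISPOM' cursor=0
After op 3 (left): buf='UIGISPOM' cursor=0
After op 4 (delete): buf='IGISPOM' cursor=0
After op 5 (backspace): buf='IGISPOM' cursor=0
After op 6 (right): buf='IGISPOM' cursor=1

Answer: IGISPOM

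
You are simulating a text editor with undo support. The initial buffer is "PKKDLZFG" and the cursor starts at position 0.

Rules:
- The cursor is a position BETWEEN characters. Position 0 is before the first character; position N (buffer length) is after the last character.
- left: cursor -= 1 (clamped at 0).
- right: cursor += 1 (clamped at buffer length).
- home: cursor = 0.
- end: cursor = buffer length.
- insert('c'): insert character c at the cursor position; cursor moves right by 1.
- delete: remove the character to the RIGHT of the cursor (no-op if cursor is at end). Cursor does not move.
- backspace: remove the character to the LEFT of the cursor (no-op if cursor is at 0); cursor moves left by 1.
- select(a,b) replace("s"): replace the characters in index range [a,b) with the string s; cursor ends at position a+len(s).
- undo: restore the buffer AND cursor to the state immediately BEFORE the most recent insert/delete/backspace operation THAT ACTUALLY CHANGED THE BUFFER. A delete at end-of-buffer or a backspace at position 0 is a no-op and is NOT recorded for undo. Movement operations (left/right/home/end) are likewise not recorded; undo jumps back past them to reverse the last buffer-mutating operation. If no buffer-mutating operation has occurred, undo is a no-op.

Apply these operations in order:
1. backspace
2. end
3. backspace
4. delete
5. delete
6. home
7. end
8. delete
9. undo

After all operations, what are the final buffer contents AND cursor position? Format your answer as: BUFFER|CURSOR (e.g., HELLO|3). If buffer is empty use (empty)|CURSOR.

After op 1 (backspace): buf='PKKDLZFG' cursor=0
After op 2 (end): buf='PKKDLZFG' cursor=8
After op 3 (backspace): buf='PKKDLZF' cursor=7
After op 4 (delete): buf='PKKDLZF' cursor=7
After op 5 (delete): buf='PKKDLZF' cursor=7
After op 6 (home): buf='PKKDLZF' cursor=0
After op 7 (end): buf='PKKDLZF' cursor=7
After op 8 (delete): buf='PKKDLZF' cursor=7
After op 9 (undo): buf='PKKDLZFG' cursor=8

Answer: PKKDLZFG|8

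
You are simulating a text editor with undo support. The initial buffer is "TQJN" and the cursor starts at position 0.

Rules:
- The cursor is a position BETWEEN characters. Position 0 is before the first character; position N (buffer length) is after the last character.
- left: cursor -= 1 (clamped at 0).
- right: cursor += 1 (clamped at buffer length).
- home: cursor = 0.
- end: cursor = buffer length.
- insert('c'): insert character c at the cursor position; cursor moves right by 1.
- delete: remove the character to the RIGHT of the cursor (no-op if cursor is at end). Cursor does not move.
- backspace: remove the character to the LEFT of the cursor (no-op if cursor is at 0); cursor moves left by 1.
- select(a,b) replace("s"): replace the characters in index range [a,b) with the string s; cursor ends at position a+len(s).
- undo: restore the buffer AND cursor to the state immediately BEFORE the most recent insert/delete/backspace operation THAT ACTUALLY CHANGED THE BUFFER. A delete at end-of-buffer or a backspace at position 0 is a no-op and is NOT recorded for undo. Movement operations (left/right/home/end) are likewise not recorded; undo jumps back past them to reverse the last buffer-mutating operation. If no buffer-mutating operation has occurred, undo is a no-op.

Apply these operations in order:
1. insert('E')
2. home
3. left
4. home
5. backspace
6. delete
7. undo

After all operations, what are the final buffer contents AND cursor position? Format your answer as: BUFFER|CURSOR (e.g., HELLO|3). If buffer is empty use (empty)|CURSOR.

Answer: ETQJN|0

Derivation:
After op 1 (insert('E')): buf='ETQJN' cursor=1
After op 2 (home): buf='ETQJN' cursor=0
After op 3 (left): buf='ETQJN' cursor=0
After op 4 (home): buf='ETQJN' cursor=0
After op 5 (backspace): buf='ETQJN' cursor=0
After op 6 (delete): buf='TQJN' cursor=0
After op 7 (undo): buf='ETQJN' cursor=0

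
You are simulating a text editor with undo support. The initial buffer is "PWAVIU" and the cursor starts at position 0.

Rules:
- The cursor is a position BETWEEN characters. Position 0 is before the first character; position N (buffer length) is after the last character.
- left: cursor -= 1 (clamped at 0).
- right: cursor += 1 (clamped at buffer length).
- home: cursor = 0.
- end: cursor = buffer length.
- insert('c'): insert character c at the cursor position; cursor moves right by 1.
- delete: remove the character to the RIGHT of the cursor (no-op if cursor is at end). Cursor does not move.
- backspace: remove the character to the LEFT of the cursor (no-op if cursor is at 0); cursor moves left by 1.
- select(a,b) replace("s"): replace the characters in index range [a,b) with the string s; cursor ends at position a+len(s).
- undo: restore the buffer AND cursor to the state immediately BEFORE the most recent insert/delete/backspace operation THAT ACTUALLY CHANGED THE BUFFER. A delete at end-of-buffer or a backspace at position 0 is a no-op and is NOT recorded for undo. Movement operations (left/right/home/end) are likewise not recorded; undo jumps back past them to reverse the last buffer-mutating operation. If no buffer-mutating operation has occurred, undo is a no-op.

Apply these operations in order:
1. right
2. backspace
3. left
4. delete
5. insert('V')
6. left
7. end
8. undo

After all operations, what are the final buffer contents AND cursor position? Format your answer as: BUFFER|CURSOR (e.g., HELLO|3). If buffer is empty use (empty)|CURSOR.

Answer: AVIU|0

Derivation:
After op 1 (right): buf='PWAVIU' cursor=1
After op 2 (backspace): buf='WAVIU' cursor=0
After op 3 (left): buf='WAVIU' cursor=0
After op 4 (delete): buf='AVIU' cursor=0
After op 5 (insert('V')): buf='VAVIU' cursor=1
After op 6 (left): buf='VAVIU' cursor=0
After op 7 (end): buf='VAVIU' cursor=5
After op 8 (undo): buf='AVIU' cursor=0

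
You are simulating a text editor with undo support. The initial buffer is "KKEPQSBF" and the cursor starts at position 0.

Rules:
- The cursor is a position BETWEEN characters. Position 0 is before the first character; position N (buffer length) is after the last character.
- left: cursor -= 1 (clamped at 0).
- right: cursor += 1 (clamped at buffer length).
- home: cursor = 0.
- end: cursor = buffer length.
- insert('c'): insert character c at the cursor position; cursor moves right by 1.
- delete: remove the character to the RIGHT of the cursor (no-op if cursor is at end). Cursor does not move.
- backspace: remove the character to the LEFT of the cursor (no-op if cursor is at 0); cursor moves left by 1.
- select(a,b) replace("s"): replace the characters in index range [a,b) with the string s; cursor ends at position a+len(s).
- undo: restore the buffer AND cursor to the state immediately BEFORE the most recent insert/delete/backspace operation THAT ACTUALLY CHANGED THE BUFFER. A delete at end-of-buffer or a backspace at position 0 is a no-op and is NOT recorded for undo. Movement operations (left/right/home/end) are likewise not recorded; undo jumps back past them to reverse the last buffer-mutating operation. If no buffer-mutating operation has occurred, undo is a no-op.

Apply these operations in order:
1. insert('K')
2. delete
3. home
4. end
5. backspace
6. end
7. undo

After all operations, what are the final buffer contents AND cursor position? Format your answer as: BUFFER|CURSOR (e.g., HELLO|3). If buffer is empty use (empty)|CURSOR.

Answer: KKEPQSBF|8

Derivation:
After op 1 (insert('K')): buf='KKKEPQSBF' cursor=1
After op 2 (delete): buf='KKEPQSBF' cursor=1
After op 3 (home): buf='KKEPQSBF' cursor=0
After op 4 (end): buf='KKEPQSBF' cursor=8
After op 5 (backspace): buf='KKEPQSB' cursor=7
After op 6 (end): buf='KKEPQSB' cursor=7
After op 7 (undo): buf='KKEPQSBF' cursor=8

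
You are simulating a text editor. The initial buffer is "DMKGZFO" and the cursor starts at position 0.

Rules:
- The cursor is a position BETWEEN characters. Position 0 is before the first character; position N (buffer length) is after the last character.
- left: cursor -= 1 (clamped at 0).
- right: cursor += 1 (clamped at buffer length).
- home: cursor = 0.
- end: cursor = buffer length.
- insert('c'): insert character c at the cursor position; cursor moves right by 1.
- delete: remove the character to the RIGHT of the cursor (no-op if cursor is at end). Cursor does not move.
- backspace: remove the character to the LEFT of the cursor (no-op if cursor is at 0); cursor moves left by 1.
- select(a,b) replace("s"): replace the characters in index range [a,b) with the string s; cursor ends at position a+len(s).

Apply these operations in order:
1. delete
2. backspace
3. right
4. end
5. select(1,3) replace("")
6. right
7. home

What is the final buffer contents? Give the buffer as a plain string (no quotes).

Answer: MZFO

Derivation:
After op 1 (delete): buf='MKGZFO' cursor=0
After op 2 (backspace): buf='MKGZFO' cursor=0
After op 3 (right): buf='MKGZFO' cursor=1
After op 4 (end): buf='MKGZFO' cursor=6
After op 5 (select(1,3) replace("")): buf='MZFO' cursor=1
After op 6 (right): buf='MZFO' cursor=2
After op 7 (home): buf='MZFO' cursor=0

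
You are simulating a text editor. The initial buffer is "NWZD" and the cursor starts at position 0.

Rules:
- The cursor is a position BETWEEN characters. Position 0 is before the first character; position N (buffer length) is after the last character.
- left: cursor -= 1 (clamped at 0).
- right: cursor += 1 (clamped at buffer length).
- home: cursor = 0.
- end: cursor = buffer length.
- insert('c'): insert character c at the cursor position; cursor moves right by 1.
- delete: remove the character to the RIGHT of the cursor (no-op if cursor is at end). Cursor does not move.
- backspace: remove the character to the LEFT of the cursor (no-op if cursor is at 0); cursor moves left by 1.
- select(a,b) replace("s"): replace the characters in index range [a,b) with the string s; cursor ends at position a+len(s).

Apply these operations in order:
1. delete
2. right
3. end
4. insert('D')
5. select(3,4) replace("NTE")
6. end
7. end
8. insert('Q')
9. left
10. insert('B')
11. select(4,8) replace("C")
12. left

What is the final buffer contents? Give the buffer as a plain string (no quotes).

Answer: WZDNC

Derivation:
After op 1 (delete): buf='WZD' cursor=0
After op 2 (right): buf='WZD' cursor=1
After op 3 (end): buf='WZD' cursor=3
After op 4 (insert('D')): buf='WZDD' cursor=4
After op 5 (select(3,4) replace("NTE")): buf='WZDNTE' cursor=6
After op 6 (end): buf='WZDNTE' cursor=6
After op 7 (end): buf='WZDNTE' cursor=6
After op 8 (insert('Q')): buf='WZDNTEQ' cursor=7
After op 9 (left): buf='WZDNTEQ' cursor=6
After op 10 (insert('B')): buf='WZDNTEBQ' cursor=7
After op 11 (select(4,8) replace("C")): buf='WZDNC' cursor=5
After op 12 (left): buf='WZDNC' cursor=4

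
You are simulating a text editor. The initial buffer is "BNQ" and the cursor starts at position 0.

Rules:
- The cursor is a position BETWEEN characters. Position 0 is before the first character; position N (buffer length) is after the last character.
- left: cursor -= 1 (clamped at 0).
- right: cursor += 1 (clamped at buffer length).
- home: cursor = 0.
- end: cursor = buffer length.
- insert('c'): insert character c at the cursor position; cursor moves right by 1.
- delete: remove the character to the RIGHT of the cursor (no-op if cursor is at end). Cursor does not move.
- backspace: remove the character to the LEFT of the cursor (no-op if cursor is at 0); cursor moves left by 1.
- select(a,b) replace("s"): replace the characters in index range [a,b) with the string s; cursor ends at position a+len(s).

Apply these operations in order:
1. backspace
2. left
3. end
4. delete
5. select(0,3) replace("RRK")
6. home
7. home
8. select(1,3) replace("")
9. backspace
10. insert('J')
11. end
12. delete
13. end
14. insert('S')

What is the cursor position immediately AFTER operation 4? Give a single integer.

After op 1 (backspace): buf='BNQ' cursor=0
After op 2 (left): buf='BNQ' cursor=0
After op 3 (end): buf='BNQ' cursor=3
After op 4 (delete): buf='BNQ' cursor=3

Answer: 3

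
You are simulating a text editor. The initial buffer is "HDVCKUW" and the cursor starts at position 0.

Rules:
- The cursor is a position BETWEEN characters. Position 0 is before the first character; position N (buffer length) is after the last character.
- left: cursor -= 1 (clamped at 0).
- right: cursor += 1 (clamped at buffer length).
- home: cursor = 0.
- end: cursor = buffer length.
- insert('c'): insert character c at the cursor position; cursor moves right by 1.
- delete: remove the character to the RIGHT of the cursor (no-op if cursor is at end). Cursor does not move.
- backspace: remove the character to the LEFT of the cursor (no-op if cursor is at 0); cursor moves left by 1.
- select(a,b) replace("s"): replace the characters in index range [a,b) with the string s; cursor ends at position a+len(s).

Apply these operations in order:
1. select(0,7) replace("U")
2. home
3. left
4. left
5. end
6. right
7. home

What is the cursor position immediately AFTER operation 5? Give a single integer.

Answer: 1

Derivation:
After op 1 (select(0,7) replace("U")): buf='U' cursor=1
After op 2 (home): buf='U' cursor=0
After op 3 (left): buf='U' cursor=0
After op 4 (left): buf='U' cursor=0
After op 5 (end): buf='U' cursor=1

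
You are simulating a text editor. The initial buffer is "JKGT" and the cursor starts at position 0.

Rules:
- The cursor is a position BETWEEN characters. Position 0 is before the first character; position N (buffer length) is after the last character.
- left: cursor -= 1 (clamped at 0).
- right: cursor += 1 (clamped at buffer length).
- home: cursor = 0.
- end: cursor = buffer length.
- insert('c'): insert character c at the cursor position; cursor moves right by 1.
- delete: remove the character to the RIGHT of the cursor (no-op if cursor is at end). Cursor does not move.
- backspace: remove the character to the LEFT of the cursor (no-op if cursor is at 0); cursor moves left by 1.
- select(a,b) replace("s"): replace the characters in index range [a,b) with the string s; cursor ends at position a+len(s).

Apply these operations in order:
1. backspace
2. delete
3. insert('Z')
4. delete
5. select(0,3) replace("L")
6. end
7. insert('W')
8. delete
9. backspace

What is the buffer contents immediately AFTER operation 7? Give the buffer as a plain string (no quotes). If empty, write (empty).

Answer: LW

Derivation:
After op 1 (backspace): buf='JKGT' cursor=0
After op 2 (delete): buf='KGT' cursor=0
After op 3 (insert('Z')): buf='ZKGT' cursor=1
After op 4 (delete): buf='ZGT' cursor=1
After op 5 (select(0,3) replace("L")): buf='L' cursor=1
After op 6 (end): buf='L' cursor=1
After op 7 (insert('W')): buf='LW' cursor=2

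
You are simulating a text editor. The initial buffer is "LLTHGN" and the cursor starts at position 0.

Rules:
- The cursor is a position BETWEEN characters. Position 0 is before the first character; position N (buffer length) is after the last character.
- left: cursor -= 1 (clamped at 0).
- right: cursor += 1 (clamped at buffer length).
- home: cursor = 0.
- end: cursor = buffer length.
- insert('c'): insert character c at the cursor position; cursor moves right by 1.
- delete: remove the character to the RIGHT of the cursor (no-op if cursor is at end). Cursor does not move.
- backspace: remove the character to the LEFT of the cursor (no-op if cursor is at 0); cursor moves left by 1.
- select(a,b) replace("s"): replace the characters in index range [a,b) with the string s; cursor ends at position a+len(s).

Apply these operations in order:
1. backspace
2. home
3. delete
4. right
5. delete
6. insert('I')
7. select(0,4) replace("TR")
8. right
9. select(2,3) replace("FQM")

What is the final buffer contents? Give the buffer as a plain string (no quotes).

After op 1 (backspace): buf='LLTHGN' cursor=0
After op 2 (home): buf='LLTHGN' cursor=0
After op 3 (delete): buf='LTHGN' cursor=0
After op 4 (right): buf='LTHGN' cursor=1
After op 5 (delete): buf='LHGN' cursor=1
After op 6 (insert('I')): buf='LIHGN' cursor=2
After op 7 (select(0,4) replace("TR")): buf='TRN' cursor=2
After op 8 (right): buf='TRN' cursor=3
After op 9 (select(2,3) replace("FQM")): buf='TRFQM' cursor=5

Answer: TRFQM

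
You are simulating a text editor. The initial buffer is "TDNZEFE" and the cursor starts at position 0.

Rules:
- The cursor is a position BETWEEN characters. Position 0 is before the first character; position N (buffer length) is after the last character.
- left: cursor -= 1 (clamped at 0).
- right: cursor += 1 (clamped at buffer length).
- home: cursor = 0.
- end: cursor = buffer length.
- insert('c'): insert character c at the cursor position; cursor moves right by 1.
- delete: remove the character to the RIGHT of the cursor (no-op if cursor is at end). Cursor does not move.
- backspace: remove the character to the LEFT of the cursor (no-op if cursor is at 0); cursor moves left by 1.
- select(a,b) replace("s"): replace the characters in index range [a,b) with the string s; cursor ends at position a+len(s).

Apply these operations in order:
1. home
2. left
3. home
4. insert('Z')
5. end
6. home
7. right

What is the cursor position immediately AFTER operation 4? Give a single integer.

After op 1 (home): buf='TDNZEFE' cursor=0
After op 2 (left): buf='TDNZEFE' cursor=0
After op 3 (home): buf='TDNZEFE' cursor=0
After op 4 (insert('Z')): buf='ZTDNZEFE' cursor=1

Answer: 1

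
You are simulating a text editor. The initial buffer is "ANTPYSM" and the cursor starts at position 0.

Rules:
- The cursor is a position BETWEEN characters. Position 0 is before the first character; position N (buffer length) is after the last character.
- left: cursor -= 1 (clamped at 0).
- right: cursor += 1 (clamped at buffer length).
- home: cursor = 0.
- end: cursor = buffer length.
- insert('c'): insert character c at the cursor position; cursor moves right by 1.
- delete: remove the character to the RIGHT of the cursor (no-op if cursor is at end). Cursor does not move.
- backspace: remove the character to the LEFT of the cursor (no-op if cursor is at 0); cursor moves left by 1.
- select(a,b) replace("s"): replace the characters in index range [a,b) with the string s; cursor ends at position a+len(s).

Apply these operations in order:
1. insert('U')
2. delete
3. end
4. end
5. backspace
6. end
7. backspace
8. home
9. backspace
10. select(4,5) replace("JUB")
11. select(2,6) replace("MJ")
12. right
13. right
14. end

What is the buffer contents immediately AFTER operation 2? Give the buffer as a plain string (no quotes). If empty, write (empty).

Answer: UNTPYSM

Derivation:
After op 1 (insert('U')): buf='UANTPYSM' cursor=1
After op 2 (delete): buf='UNTPYSM' cursor=1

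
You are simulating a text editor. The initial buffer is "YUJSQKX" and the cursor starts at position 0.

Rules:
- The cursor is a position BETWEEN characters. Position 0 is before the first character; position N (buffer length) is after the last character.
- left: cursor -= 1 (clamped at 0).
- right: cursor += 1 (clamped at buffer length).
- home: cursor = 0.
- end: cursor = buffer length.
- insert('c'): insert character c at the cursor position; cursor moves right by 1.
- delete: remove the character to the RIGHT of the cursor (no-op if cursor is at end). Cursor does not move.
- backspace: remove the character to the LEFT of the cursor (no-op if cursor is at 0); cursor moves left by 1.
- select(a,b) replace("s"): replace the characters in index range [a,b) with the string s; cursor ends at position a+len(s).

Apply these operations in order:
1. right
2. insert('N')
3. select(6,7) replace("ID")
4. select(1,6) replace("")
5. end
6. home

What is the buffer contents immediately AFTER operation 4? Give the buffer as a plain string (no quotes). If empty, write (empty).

Answer: YIDX

Derivation:
After op 1 (right): buf='YUJSQKX' cursor=1
After op 2 (insert('N')): buf='YNUJSQKX' cursor=2
After op 3 (select(6,7) replace("ID")): buf='YNUJSQIDX' cursor=8
After op 4 (select(1,6) replace("")): buf='YIDX' cursor=1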